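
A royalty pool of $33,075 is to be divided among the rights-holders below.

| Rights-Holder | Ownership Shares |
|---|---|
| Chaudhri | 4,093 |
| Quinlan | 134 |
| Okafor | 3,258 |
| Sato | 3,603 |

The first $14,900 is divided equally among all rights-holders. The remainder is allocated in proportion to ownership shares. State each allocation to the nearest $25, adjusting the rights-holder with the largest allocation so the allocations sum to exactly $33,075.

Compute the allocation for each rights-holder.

Chaudhri: $10,425; Quinlan: $3,950; Okafor: $9,075; Sato: $9,625

Equal tier: $14,900 ÷ 4 = $3,725 apiece.
Remainder $18,175 by ownership shares (total 11,088): Chaudhri 6,709.08 → $6,700; Quinlan 219.65 → $225; Okafor 5,340.38 → $5,350; Sato 5,905.89 → $5,900.
Totals: Chaudhri $3,725 + $6,700 = $10,425; Quinlan $3,725 + $225 = $3,950; Okafor $3,725 + $5,350 = $9,075; Sato $3,725 + $5,900 = $9,625.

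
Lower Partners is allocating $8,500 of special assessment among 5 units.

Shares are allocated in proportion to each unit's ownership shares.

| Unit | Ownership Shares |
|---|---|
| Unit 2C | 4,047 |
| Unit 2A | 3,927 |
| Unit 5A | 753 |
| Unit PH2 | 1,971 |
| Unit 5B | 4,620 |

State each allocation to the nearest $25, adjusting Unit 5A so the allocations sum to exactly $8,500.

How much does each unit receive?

Sum of ownership shares: 15,318.
Unrounded shares: Unit 2C 4,047/15,318 × $8,500 = 2,245.69; Unit 2A 3,927/15,318 × $8,500 = 2,179.10; Unit 5A 753/15,318 × $8,500 = 417.84; Unit PH2 1,971/15,318 × $8,500 = 1,093.71; Unit 5B 4,620/15,318 × $8,500 = 2,563.65.
Rounded to nearest $25: Unit 2C $2,250; Unit 2A $2,175; Unit 5A $425; Unit PH2 $1,100; Unit 5B $2,575. Sum = $8,525.
Difference $8,500 − $8,525 = −$25 applied to Unit 5A: Unit 5A becomes $400.

Unit 2C: $2,250 · Unit 2A: $2,175 · Unit 5A: $400 · Unit PH2: $1,100 · Unit 5B: $2,575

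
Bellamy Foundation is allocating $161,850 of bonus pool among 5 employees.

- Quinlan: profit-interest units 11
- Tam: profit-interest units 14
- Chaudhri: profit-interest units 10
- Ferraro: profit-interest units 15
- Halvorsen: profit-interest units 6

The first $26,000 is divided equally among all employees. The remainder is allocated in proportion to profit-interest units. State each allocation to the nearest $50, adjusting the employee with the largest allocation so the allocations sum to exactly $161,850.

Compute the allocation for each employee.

First tranche $26,000 split equally: $5,200 each.
Remainder $135,850 by profit-interest units (total 56): Quinlan 26,684.82 → $26,700; Tam 33,962.50 → $33,950; Chaudhri 24,258.93 → $24,250; Ferraro 36,388.39 → $36,400; Halvorsen 14,555.36 → $14,550.
Totals: Quinlan $5,200 + $26,700 = $31,900; Tam $5,200 + $33,950 = $39,150; Chaudhri $5,200 + $24,250 = $29,450; Ferraro $5,200 + $36,400 = $41,600; Halvorsen $5,200 + $14,550 = $19,750.

Quinlan: $31,900; Tam: $39,150; Chaudhri: $29,450; Ferraro: $41,600; Halvorsen: $19,750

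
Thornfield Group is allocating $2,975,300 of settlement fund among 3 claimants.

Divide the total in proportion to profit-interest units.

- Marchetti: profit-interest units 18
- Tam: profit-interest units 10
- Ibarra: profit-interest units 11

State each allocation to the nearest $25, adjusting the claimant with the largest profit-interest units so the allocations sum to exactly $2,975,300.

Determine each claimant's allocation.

Profit-interest units total: 18 + 10 + 11 = 39.
Proportional shares: Marchetti 1,373,215.38; Tam 762,897.44; Ibarra 839,187.18.
At nearest $25: Marchetti $1,373,225; Tam $762,900; Ibarra $839,175. Sum = $2,975,300.
Sum already equals the total — no adjustment.

Marchetti: $1,373,225; Tam: $762,900; Ibarra: $839,175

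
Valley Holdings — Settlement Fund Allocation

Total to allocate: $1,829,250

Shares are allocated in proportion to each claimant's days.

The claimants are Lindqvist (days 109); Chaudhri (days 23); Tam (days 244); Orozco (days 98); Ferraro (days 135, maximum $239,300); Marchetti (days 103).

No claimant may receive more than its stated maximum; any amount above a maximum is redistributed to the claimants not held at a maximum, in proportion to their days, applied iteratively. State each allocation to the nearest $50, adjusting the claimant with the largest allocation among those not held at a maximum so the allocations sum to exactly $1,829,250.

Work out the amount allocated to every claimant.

Lindqvist: $300,350; Chaudhri: $63,400; Tam: $672,350; Orozco: $270,050; Ferraro: $239,300; Marchetti: $283,800

Sum of days: 712.
Proportional shares (ignoring caps): Lindqvist 280,039.68; Chaudhri 59,090.94; Tam 626,877.81; Orozco 251,778.79; Ferraro 346,838.13; Marchetti 264,624.65.
Cap binds for Ferraro ($239,300); remaining pool $1,589,950 reallocated over remaining days 577.
Shares after redistribution: Lindqvist 300,354.51 → $300,350; Chaudhri 63,377.56 → $63,400; Tam 672,353.21 → $672,350; Orozco 270,043.50 → $270,050; Marchetti 283,821.23 → $283,800.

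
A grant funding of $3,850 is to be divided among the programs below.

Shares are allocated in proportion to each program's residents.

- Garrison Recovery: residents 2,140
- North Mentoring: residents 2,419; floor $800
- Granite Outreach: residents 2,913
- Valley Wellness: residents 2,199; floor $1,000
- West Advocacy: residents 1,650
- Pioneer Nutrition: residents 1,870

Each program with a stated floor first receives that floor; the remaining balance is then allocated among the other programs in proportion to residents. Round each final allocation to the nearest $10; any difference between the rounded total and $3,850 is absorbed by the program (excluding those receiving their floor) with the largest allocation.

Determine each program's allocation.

Fund the minimums — North Mentoring $800; Valley Wellness $1,000. Residual $2,050.
Residual split over remaining residents 8,573: Garrison Recovery 511.72 → $510; Granite Outreach 696.56 → $700; West Advocacy 394.55 → $390; Pioneer Nutrition 447.16 → $450.

Garrison Recovery: $510 | North Mentoring: $800 | Granite Outreach: $700 | Valley Wellness: $1,000 | West Advocacy: $390 | Pioneer Nutrition: $450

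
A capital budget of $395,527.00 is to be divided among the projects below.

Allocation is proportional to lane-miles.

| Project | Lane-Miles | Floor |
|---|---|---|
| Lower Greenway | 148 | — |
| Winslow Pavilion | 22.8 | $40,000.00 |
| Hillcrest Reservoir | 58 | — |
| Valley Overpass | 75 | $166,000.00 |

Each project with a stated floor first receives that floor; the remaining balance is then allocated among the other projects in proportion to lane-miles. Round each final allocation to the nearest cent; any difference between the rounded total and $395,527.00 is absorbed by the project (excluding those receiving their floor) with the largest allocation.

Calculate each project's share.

Guaranteed amounts: Winslow Pavilion $40,000.00; Valley Overpass $166,000.00. Residual $189,527.00.
Residual split over remaining lane-miles 206: Lower Greenway 136,165.0291 → $136,165.03; Hillcrest Reservoir 53,361.9709 → $53,361.97.

Lower Greenway: $136,165.03 · Winslow Pavilion: $40,000.00 · Hillcrest Reservoir: $53,361.97 · Valley Overpass: $166,000.00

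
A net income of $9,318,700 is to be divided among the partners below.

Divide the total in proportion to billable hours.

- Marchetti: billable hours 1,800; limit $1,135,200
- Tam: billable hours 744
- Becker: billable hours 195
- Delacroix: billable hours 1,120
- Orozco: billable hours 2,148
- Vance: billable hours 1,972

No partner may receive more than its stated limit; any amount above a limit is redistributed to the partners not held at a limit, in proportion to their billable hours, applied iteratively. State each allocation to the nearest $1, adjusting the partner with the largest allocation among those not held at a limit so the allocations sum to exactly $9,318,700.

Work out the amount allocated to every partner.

Combined billable hours = 7,979.
Pro-rata shares before constraints: Marchetti 2,102,225.84; Tam 868,920.02; Becker 227,741.13; Delacroix 1,308,051.64; Orozco 2,508,656.17; Vance 2,303,105.20.
Cap binds for Marchetti ($1,135,200); remaining pool $8,183,500 reallocated over remaining billable hours 6,179.
Shares after redistribution: Tam 985,357.501 → $985,358; Becker 258,259.02 → $258,259; Delacroix 1,483,333.87 → $1,483,334; Orozco 2,844,822.46 → $2,844,822; Vance 2,611,727.14 → $2,611,727.

Marchetti: $1,135,200 · Tam: $985,358 · Becker: $258,259 · Delacroix: $1,483,334 · Orozco: $2,844,822 · Vance: $2,611,727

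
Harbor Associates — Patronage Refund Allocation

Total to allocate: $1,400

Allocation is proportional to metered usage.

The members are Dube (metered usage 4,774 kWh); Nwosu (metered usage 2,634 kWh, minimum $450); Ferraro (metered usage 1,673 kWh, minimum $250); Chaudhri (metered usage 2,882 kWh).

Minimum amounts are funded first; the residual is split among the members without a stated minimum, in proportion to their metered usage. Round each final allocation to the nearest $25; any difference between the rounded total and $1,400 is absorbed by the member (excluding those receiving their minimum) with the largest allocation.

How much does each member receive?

Dube: $425 · Nwosu: $450 · Ferraro: $250 · Chaudhri: $275

Fund the minimums — Nwosu $450; Ferraro $250. Residual $700.
Residual split over remaining metered usage 7,656: Dube 436.49 → $425; Chaudhri 263.51 → $275.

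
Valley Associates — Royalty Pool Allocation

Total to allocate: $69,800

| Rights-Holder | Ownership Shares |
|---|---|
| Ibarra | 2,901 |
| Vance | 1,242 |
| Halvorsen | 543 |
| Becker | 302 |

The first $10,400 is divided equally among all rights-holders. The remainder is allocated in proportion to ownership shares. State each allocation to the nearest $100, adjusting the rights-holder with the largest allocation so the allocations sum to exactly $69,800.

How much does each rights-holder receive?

Ibarra: $37,100; Vance: $17,400; Halvorsen: $9,100; Becker: $6,200

$10,400 shared equally gives $2,600 per rights-holder.
Remainder $59,400 by ownership shares (total 4,988): Ibarra 34,546.79 → $34,500; Vance 14,790.46 → $14,800; Halvorsen 6,466.36 → $6,500; Becker 3,596.39 → $3,600.
Totals: Ibarra $2,600 + $34,500 = $37,100; Vance $2,600 + $14,800 = $17,400; Halvorsen $2,600 + $6,500 = $9,100; Becker $2,600 + $3,600 = $6,200.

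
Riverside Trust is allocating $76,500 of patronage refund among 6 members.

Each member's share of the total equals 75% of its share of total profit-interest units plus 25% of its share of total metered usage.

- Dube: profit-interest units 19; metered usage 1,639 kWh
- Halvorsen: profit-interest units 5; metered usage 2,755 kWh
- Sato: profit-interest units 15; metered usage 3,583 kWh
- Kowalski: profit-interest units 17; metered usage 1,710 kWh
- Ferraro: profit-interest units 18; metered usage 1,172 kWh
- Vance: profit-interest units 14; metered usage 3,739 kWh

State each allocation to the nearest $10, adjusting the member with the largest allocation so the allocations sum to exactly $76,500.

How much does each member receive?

Dube: $14,540 · Halvorsen: $6,870 · Sato: $14,470 · Kowalski: $13,320 · Ferraro: $13,270 · Vance: $14,030

Profit-interest units total 88; metered usage total 14,598.
Combined weights (75% profit-interest units + 25% metered usage): Dube 0.1900; Halvorsen 0.0898; Sato 0.1892; Kowalski 0.1742; Ferraro 0.1735; Vance 0.1834.
Raw shares: Dube 14,535.06; Halvorsen 6,869.30; Sato 14,473.96; Kowalski 13,324.10; Ferraro 13,271.25; Vance 14,026.35.
At nearest $10: Dube $14,540; Halvorsen $6,870; Sato $14,470; Kowalski $13,320; Ferraro $13,270; Vance $14,030. Sum = $76,500.
No rounding difference to absorb.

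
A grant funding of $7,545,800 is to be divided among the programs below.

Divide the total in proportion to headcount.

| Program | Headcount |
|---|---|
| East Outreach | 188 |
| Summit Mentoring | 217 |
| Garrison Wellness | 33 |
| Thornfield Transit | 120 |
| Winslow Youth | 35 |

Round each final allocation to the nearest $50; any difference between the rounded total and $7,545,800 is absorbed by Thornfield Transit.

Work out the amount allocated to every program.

East Outreach: $2,392,250; Summit Mentoring: $2,761,300; Garrison Wellness: $419,900; Thornfield Transit: $1,527,000; Winslow Youth: $445,350

Combined headcount = 593.
Proportional shares: East Outreach 188/593 × $7,545,800 = 2,392,260.37; Summit Mentoring 217/593 × $7,545,800 = 2,761,279.26; Garrison Wellness 33/593 × $7,545,800 = 419,918.04; Thornfield Transit 120/593 × $7,545,800 = 1,526,974.70; Winslow Youth 35/593 × $7,545,800 = 445,367.62.
After rounding ($50): East Outreach $2,392,250; Summit Mentoring $2,761,300; Garrison Wellness $419,900; Thornfield Transit $1,526,950; Winslow Youth $445,350. Sum = $7,545,750.
Difference $7,545,800 − $7,545,750 = +$50 applied to Thornfield Transit: Thornfield Transit becomes $1,527,000.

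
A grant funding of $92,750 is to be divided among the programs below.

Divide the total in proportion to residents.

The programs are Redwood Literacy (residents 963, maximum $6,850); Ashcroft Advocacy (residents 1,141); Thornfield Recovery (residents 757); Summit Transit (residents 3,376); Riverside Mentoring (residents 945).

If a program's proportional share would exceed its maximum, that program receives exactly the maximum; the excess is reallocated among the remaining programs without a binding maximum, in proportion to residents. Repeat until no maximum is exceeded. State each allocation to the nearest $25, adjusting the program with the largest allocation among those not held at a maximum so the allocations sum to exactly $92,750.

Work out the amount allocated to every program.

Redwood Literacy: $6,850 · Ashcroft Advocacy: $15,750 · Thornfield Recovery: $10,450 · Summit Transit: $46,650 · Riverside Mentoring: $13,050

Sum of residents: 7,182.
Proportional shares (ignoring caps): Redwood Literacy 12,436.40; Ashcroft Advocacy 14,735.14; Thornfield Recovery 9,776.07; Summit Transit 43,598.44; Riverside Mentoring 12,203.95.
Held at cap: Redwood Literacy ($6,850); remaining pool $85,900 reallocated over remaining residents 6,219.
Redistributed shares: Ashcroft Advocacy 15,760.07 → $15,750; Thornfield Recovery 10,456.07 → $10,450; Summit Transit 46,631.03 → $46,625; Riverside Mentoring 13,052.82 → $13,050.
Rounding difference +$25 applied to Summit Transit → $46,650.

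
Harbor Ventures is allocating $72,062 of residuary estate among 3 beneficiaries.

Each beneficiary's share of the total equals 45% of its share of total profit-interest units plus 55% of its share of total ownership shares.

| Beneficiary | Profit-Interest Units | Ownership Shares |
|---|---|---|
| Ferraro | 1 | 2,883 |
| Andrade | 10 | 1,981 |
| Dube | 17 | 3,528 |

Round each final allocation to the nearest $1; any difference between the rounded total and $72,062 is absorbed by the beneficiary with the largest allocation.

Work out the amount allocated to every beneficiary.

Ferraro: $14,774 · Andrade: $20,937 · Dube: $36,351

Profit-interest units total 28; ownership shares total 8,392.
Combined weights (45% profit-interest units + 55% ownership shares): Ferraro 0.2050; Andrade 0.2905; Dube 0.5044.
Unrounded shares: Ferraro 14,774.10; Andrade 20,937.35; Dube 36,350.56.
At nearest $1: Ferraro $14,774; Andrade $20,937; Dube $36,351. Sum = $72,062.
Sum already equals the total — no adjustment.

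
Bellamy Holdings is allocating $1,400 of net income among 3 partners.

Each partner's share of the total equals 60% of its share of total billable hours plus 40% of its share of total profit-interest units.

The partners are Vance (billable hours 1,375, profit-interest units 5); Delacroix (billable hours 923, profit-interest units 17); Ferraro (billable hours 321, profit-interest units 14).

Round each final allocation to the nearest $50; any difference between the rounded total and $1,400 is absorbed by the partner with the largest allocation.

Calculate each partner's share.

Totals — billable hours 2,619, profit-interest units 36.
Blended shares (60% billable hours + 40% profit-interest units): Vance 0.3706; Delacroix 0.4003; Ferraro 0.2291.
Unrounded shares: Vance 518.79; Delacroix 560.48; Ferraro 320.73.
Rounded to nearest $50: Vance $500; Delacroix $550; Ferraro $300. Sum = $1,350.
Difference $1,400 − $1,350 = +$50 applied to largest allocation (Delacroix): Delacroix becomes $600.

Vance: $500; Delacroix: $600; Ferraro: $300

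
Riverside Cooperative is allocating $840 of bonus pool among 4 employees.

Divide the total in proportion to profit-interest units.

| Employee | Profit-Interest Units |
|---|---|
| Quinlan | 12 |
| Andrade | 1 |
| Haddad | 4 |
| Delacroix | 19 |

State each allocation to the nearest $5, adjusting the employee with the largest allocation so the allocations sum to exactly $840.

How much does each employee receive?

Quinlan: $280 | Andrade: $25 | Haddad: $95 | Delacroix: $440

Total profit-interest units = 36.
Proportional shares: Quinlan 12/36 × $840 = 280.00; Andrade 1/36 × $840 = 23.33; Haddad 4/36 × $840 = 93.33; Delacroix 19/36 × $840 = 443.33.
After rounding ($5): Quinlan $280; Andrade $25; Haddad $95; Delacroix $445. Sum = $845.
Difference $840 − $845 = −$5 applied to largest allocation (Delacroix): Delacroix becomes $440.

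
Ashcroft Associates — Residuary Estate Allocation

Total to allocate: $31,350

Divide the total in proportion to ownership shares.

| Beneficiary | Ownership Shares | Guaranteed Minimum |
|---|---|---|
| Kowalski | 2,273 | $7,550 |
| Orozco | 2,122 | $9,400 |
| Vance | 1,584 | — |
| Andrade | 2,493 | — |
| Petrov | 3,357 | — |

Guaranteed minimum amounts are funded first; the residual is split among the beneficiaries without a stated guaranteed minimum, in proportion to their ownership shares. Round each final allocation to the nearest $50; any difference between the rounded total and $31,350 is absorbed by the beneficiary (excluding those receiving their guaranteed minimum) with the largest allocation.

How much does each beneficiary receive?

Kowalski: $7,550; Orozco: $9,400; Vance: $3,050; Andrade: $4,850; Petrov: $6,500

Fund the minimums — Kowalski $7,550; Orozco $9,400. Balance $14,400.
Balance split over remaining ownership shares 7,434: Vance 3,068.28 → $3,050; Andrade 4,829.06 → $4,850; Petrov 6,502.66 → $6,500.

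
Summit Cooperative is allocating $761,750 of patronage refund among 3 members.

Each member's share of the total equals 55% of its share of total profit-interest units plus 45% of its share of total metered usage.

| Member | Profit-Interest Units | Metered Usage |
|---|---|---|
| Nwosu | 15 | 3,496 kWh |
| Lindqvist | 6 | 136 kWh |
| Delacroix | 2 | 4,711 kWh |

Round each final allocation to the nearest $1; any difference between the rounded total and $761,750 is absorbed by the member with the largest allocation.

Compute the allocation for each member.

Totals — profit-interest units 23, metered usage 8,343.
Composite weights (55% profit-interest units + 45% metered usage): Nwosu 0.5473; Lindqvist 0.1508; Delacroix 0.3019.
Raw shares: Nwosu 416,876.00; Lindqvist 114,882.38; Delacroix 229,991.62.
After rounding ($1): Nwosu $416,876; Lindqvist $114,882; Delacroix $229,992. Sum = $761,750.
Sum already equals the total — no adjustment.

Nwosu: $416,876 · Lindqvist: $114,882 · Delacroix: $229,992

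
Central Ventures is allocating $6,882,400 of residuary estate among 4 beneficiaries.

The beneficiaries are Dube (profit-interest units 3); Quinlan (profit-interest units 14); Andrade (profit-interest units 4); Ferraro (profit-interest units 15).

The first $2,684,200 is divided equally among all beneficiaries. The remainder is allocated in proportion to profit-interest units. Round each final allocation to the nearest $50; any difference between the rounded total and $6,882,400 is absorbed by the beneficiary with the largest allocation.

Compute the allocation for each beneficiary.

Dube: $1,020,900; Quinlan: $2,303,700; Andrade: $1,137,500; Ferraro: $2,420,300

$2,684,200 shared equally gives $671,050 per beneficiary.
Remainder $4,198,200 by profit-interest units (total 36): Dube 349,850.00 → $349,850; Quinlan 1,632,633.33 → $1,632,650; Andrade 466,466.67 → $466,450; Ferraro 1,749,250.00 → $1,749,250.
Totals: Dube $671,050 + $349,850 = $1,020,900; Quinlan $671,050 + $1,632,650 = $2,303,700; Andrade $671,050 + $466,450 = $1,137,500; Ferraro $671,050 + $1,749,250 = $2,420,300.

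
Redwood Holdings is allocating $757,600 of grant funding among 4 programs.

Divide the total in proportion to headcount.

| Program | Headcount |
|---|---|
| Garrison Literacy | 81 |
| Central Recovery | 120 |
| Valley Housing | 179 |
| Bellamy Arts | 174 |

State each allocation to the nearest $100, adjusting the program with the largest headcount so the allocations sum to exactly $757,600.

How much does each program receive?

Garrison Literacy: $110,800; Central Recovery: $164,100; Valley Housing: $244,800; Bellamy Arts: $237,900

Sum of headcount: 81 + 120 + 179 + 174 = 554.
Raw shares: Garrison Literacy 110,768.23; Central Recovery 164,101.08; Valley Housing 244,784.12; Bellamy Arts 237,946.57.
Rounded to nearest $100: Garrison Literacy $110,800; Central Recovery $164,100; Valley Housing $244,800; Bellamy Arts $237,900. Sum = $757,600.
No rounding difference to absorb.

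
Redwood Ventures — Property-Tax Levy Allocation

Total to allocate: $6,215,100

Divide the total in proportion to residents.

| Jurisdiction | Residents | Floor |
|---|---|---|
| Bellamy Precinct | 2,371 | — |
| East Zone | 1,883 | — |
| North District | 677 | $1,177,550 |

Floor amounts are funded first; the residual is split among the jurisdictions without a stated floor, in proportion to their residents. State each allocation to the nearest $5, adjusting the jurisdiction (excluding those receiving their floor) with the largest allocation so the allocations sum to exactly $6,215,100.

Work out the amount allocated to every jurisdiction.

Fund the minimums — North District $1,177,550. Balance $5,037,550.
Balance split over remaining residents 4,254: Bellamy Precinct 2,807,717.69 → $2,807,720; East Zone 2,229,832.31 → $2,229,830.

Bellamy Precinct: $2,807,720; East Zone: $2,229,830; North District: $1,177,550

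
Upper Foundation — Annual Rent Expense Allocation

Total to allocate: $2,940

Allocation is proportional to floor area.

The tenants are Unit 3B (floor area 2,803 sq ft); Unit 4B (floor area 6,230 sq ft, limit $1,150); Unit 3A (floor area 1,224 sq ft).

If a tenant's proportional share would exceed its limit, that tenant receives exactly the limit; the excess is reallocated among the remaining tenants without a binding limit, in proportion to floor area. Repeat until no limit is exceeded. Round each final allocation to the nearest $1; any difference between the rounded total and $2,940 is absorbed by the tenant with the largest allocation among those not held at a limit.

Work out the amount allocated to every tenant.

Combined floor area = 10,257.
Proportional shares (ignoring caps): Unit 3B 803.43; Unit 4B 1,785.73; Unit 3A 350.84.
Held at cap: Unit 4B ($1,150); balance $1,790 reallocated over remaining floor area 4,027.
Shares after redistribution: Unit 3B 1,245.93 → $1,246; Unit 3A 544.07 → $544.

Unit 3B: $1,246 · Unit 4B: $1,150 · Unit 3A: $544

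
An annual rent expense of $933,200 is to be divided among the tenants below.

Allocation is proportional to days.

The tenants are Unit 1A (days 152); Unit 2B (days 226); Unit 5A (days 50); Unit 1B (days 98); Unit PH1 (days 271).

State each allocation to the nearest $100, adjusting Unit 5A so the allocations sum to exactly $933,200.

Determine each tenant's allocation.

Sum of days: 797.
Unrounded shares: Unit 1A 152/797 × $933,200 = 177,975.41; Unit 2B 226/797 × $933,200 = 264,621.33; Unit 5A 50/797 × $933,200 = 58,544.54; Unit 1B 98/797 × $933,200 = 114,747.30; Unit PH1 271/797 × $933,200 = 317,311.42.
Rounded to nearest $100: Unit 1A $178,000; Unit 2B $264,600; Unit 5A $58,500; Unit 1B $114,700; Unit PH1 $317,300. Sum = $933,100.
Difference $933,200 − $933,100 = +$100 applied to Unit 5A: Unit 5A becomes $58,600.

Unit 1A: $178,000 · Unit 2B: $264,600 · Unit 5A: $58,600 · Unit 1B: $114,700 · Unit PH1: $317,300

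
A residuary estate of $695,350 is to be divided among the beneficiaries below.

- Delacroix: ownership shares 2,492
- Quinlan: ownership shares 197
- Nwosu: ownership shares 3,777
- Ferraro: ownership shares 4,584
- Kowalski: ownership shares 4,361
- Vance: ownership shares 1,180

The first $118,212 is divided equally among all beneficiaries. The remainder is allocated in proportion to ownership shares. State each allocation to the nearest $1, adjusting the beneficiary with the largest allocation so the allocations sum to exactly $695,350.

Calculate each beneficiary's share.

$118,212 shared equally gives $19,702 per beneficiary.
Remainder $577,138 by ownership shares (total 16,591): Delacroix 86,687.23 → $86,687; Quinlan 6,852.88 → $6,853; Nwosu 131,387.51 → $131,388; Ferraro 159,459.98 → $159,460; Kowalski 151,702.66 → $151,703; Vance 41,047.73 → $41,048.
Rounding difference −$1 on remainder applied to Ferraro.
Totals: Delacroix $19,702 + $86,687 = $106,389; Quinlan $19,702 + $6,853 = $26,555; Nwosu $19,702 + $131,388 = $151,090; Ferraro $19,702 + $159,459 = $179,161; Kowalski $19,702 + $151,703 = $171,405; Vance $19,702 + $41,048 = $60,750.

Delacroix: $106,389 · Quinlan: $26,555 · Nwosu: $151,090 · Ferraro: $179,161 · Kowalski: $171,405 · Vance: $60,750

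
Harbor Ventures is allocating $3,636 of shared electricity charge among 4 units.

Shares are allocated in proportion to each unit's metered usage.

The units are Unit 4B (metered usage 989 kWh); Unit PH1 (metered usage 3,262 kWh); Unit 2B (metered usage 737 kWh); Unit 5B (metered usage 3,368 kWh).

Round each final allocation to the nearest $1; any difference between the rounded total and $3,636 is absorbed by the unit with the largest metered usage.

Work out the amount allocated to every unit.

Combined metered usage = 989 + 3,262 + 737 + 3,368 = 8,356.
Unrounded shares: Unit 4B 430.35; Unit PH1 1,419.42; Unit 2B 320.70; Unit 5B 1,465.54.
Rounded to nearest $1: Unit 4B $430; Unit PH1 $1,419; Unit 2B $321; Unit 5B $1,466. Sum = $3,636.
Sum already equals the total — no adjustment.

Unit 4B: $430; Unit PH1: $1,419; Unit 2B: $321; Unit 5B: $1,466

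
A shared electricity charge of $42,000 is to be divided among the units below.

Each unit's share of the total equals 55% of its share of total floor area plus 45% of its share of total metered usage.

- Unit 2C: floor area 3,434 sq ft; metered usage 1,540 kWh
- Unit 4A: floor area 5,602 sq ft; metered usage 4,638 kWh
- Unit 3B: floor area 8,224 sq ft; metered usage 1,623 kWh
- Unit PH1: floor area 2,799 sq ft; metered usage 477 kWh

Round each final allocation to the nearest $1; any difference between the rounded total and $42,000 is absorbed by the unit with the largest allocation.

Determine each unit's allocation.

Floor area total 20,059; metered usage total 8,278.
Composite weights (55% floor area + 45% metered usage): Unit 2C 0.1779; Unit 4A 0.4057; Unit 3B 0.3137; Unit PH1 0.1027.
Raw shares: Unit 2C 7,470.67; Unit 4A 17,040.58; Unit 3B 13,176.35; Unit PH1 4,312.40.
After rounding ($1): Unit 2C $7,471; Unit 4A $17,041; Unit 3B $13,176; Unit PH1 $4,312. Sum = $42,000.
Rounded total matches; no reconciliation needed.

Unit 2C: $7,471 · Unit 4A: $17,041 · Unit 3B: $13,176 · Unit PH1: $4,312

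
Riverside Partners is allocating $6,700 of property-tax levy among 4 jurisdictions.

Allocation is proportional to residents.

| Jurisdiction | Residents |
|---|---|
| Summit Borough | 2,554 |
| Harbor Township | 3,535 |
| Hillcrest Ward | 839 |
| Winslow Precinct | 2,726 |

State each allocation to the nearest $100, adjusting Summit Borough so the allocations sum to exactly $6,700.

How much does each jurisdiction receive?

Summit Borough: $1,700 · Harbor Township: $2,500 · Hillcrest Ward: $600 · Winslow Precinct: $1,900

Residents total: 9,654.
Proportional shares: Summit Borough 2,554/9,654 × $6,700 = 1,772.51; Harbor Township 3,535/9,654 × $6,700 = 2,453.34; Hillcrest Ward 839/9,654 × $6,700 = 582.28; Winslow Precinct 2,726/9,654 × $6,700 = 1,891.88.
After rounding ($100): Summit Borough $1,800; Harbor Township $2,500; Hillcrest Ward $600; Winslow Precinct $1,900. Sum = $6,800.
Difference $6,700 − $6,800 = −$100 applied to Summit Borough: Summit Borough becomes $1,700.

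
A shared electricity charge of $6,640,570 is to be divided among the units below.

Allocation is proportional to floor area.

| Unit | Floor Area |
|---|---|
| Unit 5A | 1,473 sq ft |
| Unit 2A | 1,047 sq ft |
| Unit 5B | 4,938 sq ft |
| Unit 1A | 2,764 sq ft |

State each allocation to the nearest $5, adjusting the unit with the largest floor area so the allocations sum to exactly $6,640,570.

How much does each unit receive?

Sum of floor area: 10,222.
Raw shares: Unit 5A 1,473/10,222 × $6,640,570 = 956,912.503; Unit 2A 1,047/10,222 × $6,640,570 = 680,167.95; Unit 5B 4,938/10,222 × $6,640,570 = 3,207,898.13; Unit 1A 2,764/10,222 × $6,640,570 = 1,795,591.42.
After rounding ($5): Unit 5A $956,915; Unit 2A $680,170; Unit 5B $3,207,900; Unit 1A $1,795,590. Sum = $6,640,575.
Difference $6,640,570 − $6,640,575 = −$5 applied to largest floor area (Unit 5B): Unit 5B becomes $3,207,895.

Unit 5A: $956,915 | Unit 2A: $680,170 | Unit 5B: $3,207,895 | Unit 1A: $1,795,590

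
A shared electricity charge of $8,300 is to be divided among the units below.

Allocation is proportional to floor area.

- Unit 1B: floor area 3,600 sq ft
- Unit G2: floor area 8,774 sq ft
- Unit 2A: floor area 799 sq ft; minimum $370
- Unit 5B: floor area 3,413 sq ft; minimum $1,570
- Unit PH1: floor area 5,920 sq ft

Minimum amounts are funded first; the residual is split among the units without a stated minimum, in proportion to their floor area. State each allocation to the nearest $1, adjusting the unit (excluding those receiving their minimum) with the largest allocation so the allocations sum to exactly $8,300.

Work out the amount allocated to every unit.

Unit 1B: $1,252; Unit G2: $3,050; Unit 2A: $370; Unit 5B: $1,570; Unit PH1: $2,058

Fund the minimums — Unit 2A $370; Unit 5B $1,570. Remaining pool $6,360.
Remaining pool split over remaining floor area 18,294: Unit 1B 1,251.56 → $1,252; Unit G2 3,050.32 → $3,050; Unit PH1 2,058.12 → $2,058.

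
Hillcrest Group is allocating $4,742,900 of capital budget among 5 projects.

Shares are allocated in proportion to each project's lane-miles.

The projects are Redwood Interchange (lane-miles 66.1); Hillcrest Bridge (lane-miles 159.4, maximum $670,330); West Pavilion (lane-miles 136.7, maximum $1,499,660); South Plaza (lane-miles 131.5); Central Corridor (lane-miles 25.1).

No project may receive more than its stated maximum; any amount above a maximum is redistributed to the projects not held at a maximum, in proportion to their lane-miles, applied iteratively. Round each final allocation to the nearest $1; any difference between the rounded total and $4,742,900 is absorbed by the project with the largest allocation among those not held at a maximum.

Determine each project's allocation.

Redwood Interchange: $763,670 | Hillcrest Bridge: $670,330 | West Pavilion: $1,499,660 | South Plaza: $1,519,253 | Central Corridor: $289,987

Lane-miles total: 518.8.
Unconstrained shares: Redwood Interchange 604,290.07; Hillcrest Bridge 1,457,244.14; West Pavilion 1,249,719.41; South Plaza 1,202,180.71; Central Corridor 229,465.67.
Capped: Hillcrest Bridge ($670,330); residual $4,072,570 reallocated over remaining lane-miles 359.4.
Capped: West Pavilion ($1,499,660); residual $2,572,910 reallocated over remaining lane-miles 222.7.
Redistributed shares: Redwood Interchange 763,670.19 → $763,670; South Plaza 1,519,253.10 → $1,519,253; Central Corridor 289,986.71 → $289,987.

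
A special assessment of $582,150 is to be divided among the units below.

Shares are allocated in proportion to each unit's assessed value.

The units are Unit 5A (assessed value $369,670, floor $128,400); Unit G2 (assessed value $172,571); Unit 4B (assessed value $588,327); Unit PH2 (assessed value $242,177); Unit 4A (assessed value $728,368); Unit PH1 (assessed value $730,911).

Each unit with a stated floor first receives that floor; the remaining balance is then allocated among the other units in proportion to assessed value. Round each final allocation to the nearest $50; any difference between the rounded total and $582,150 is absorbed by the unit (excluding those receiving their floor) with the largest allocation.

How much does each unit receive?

Unit 5A: $128,400 · Unit G2: $31,800 · Unit 4B: $108,400 · Unit PH2: $44,650 · Unit 4A: $134,200 · Unit PH1: $134,700

Fund the minimums — Unit 5A $128,400. Remaining pool $453,750.
Remaining pool split over remaining assessed value 2,462,354: Unit G2 31,800.50 → $31,800; Unit 4B 108,413.89 → $108,400; Unit PH2 44,627.14 → $44,650; Unit 4A 134,219.93 → $134,200; Unit PH1 134,688.54 → $134,700.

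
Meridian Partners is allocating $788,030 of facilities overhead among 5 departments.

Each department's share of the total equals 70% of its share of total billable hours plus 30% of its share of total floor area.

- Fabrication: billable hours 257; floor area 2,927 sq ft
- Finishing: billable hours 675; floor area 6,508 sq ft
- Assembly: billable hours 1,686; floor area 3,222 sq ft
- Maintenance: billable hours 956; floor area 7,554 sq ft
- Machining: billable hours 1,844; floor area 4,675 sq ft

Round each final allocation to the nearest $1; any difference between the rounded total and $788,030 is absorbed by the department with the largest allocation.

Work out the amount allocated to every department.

Totals — billable hours 5,418, floor area 24,886.
Combined weights (70% billable hours + 30% floor area): Fabrication 0.0685; Finishing 0.1657; Assembly 0.2567; Maintenance 0.2146; Machining 0.2946.
Unrounded shares: Fabrication 53,971.41; Finishing 130,547.45; Assembly 202,264.11; Maintenance 169,093.48; Machining 232,153.54.
After rounding ($1): Fabrication $53,971; Finishing $130,547; Assembly $202,264; Maintenance $169,093; Machining $232,154. Sum = $788,029.
Difference $788,030 − $788,029 = +$1 applied to largest allocation (Machining): Machining becomes $232,155.

Fabrication: $53,971; Finishing: $130,547; Assembly: $202,264; Maintenance: $169,093; Machining: $232,155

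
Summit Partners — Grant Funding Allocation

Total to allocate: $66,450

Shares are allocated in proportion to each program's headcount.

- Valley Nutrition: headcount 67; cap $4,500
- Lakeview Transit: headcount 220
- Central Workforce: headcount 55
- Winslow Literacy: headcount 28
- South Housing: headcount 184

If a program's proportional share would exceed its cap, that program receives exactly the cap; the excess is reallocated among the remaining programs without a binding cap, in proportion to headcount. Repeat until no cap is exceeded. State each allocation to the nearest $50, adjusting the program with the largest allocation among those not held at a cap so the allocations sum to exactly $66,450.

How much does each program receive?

Valley Nutrition: $4,500 | Lakeview Transit: $28,000 | Central Workforce: $7,000 | Winslow Literacy: $3,550 | South Housing: $23,400

Sum of headcount: 554.
Pro-rata shares before constraints: Valley Nutrition 8,036.37; Lakeview Transit 26,388.09; Central Workforce 6,597.02; Winslow Literacy 3,358.48; South Housing 22,070.04.
Cap binds for Valley Nutrition ($4,500); residual $61,950 reallocated over remaining headcount 487.
Remaining shares: Lakeview Transit 27,985.63 → $28,000; Central Workforce 6,996.41 → $7,000; Winslow Literacy 3,561.81 → $3,550; South Housing 23,406.16 → $23,400.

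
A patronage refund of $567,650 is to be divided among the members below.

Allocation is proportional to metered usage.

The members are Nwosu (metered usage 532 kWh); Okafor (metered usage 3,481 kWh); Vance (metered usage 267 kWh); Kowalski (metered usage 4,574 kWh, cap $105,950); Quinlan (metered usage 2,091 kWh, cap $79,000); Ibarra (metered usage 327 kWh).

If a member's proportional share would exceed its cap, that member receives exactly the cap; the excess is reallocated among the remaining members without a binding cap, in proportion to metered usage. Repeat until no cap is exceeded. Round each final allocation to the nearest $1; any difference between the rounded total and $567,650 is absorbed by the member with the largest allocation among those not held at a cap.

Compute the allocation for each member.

Nwosu: $44,193; Okafor: $289,164; Vance: $22,179; Kowalski: $105,950; Quinlan: $79,000; Ibarra: $27,164

Metered usage total: 11,272.
Proportional shares (ignoring caps): Nwosu 26,791.15; Okafor 175,300.71; Vance 13,445.93; Kowalski 230,343.43; Quinlan 105,301.29; Ibarra 16,467.49.
Cap binds for Kowalski ($105,950), Quinlan ($79,000); balance $382,700 reallocated over remaining metered usage 4,607.
Redistributed shares: Nwosu 44,192.84 → $44,193; Okafor 289,164.03 → $289,164; Vance 22,179.49 → $22,179; Ibarra 27,163.64 → $27,164.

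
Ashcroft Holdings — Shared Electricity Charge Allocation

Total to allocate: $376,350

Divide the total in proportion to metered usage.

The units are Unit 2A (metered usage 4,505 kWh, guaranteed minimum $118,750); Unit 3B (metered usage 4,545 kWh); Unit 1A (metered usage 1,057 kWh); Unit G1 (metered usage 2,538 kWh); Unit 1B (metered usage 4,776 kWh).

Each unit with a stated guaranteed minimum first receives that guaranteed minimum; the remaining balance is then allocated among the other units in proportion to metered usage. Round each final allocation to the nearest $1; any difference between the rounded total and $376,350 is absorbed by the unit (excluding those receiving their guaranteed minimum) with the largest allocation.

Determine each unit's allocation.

Unit 2A: $118,750 · Unit 3B: $90,647 · Unit 1A: $21,081 · Unit G1: $50,619 · Unit 1B: $95,253

Fund the minimums — Unit 2A $118,750. Residual $257,600.
Residual split over remaining metered usage 12,916: Unit 3B 90,646.64 → $90,647; Unit 1A 21,081.08 → $21,081; Unit G1 50,618.52 → $50,619; Unit 1B 95,253.76 → $95,254.
Rounding difference −$1 applied to Unit 1B → $95,253.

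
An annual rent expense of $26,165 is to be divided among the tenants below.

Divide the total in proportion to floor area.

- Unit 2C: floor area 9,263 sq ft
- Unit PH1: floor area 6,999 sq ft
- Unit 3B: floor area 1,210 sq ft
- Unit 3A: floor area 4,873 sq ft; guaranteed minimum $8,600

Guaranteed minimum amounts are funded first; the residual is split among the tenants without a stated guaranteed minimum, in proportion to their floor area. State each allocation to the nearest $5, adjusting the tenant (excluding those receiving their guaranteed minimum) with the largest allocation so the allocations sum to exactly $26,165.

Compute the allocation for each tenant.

Unit 2C: $9,315 | Unit PH1: $7,035 | Unit 3B: $1,215 | Unit 3A: $8,600

Fund the minimums — Unit 3A $8,600. Balance $17,565.
Balance split over remaining floor area 17,472: Unit 2C 9,312.31 → $9,310; Unit PH1 7,036.25 → $7,035; Unit 3B 1,216.44 → $1,215.
Rounding difference +$5 applied to Unit 2C → $9,315.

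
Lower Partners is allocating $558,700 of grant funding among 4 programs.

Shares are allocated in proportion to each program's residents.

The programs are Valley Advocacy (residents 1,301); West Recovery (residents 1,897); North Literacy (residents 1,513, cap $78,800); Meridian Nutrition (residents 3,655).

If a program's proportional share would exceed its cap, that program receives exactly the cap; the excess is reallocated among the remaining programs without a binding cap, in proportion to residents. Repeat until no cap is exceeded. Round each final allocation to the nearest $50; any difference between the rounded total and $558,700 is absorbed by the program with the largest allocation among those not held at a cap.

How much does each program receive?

Valley Advocacy: $91,100; West Recovery: $132,850; North Literacy: $78,800; Meridian Nutrition: $255,950

Combined residents = 8,366.
Pro-rata shares before constraints: Valley Advocacy 86,883.66; West Recovery 126,685.86; North Literacy 101,041.49; Meridian Nutrition 244,088.99.
Cap binds for North Literacy ($78,800); residual $479,900 reallocated over remaining residents 6,853.
Shares after redistribution: Valley Advocacy 91,106.07 → $91,100; West Recovery 132,842.59 → $132,850; Meridian Nutrition 255,951.34 → $255,950.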